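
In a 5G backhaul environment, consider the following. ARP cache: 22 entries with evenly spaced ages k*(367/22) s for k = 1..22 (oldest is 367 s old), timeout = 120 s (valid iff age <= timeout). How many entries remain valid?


Ages are k * 367/22 s for k = 1..22 (spacing = 16.6818 s).
Entry k is valid iff k * 367/22 <= 120 iff k <= 22 * 120 / 367 = 7.1935
n_valid = floor(7.1935) = 7
(n_stale = 22 - 7 = 15)

7


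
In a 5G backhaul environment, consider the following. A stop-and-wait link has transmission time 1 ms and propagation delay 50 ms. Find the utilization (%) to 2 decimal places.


Given: Ttrans = 1 ms, Tprop = 50 ms
RTT = 2 * Tprop = 2 * 50 = 100 ms
U = Ttrans / (Ttrans + RTT)
U = 1 / (1 + 100)
U = 1 / 101 = 0.009901
U% = 0.99%

0.99


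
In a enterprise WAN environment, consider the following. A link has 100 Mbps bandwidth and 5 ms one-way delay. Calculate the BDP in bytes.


Given: bandwidth = 100 Mbps, delay = 5 ms
BDP in bits = 100 * 10^6 * 5 / 1000
BDP in bits = 500000
BDP in bytes = 500000 / 8 = 62500

62500


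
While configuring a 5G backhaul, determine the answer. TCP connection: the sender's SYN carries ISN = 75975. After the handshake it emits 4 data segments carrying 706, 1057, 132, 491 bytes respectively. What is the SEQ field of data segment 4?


The SYN occupies sequence number ISN = 75975, so the first data byte is ISN + 1 = 75976.
SEQ of data segment i = (ISN + 1) + sum of payload sizes of segments 1..i-1.
Segment 1: SEQ = 75976, payload = 706 bytes
Segment 2: SEQ = 76682, payload = 1057 bytes
Segment 3: SEQ = 77739, payload = 132 bytes
Segment 4: SEQ = 77871, payload = 491 bytes
SEQ of segment 4 = 75976 + 706 + 1057 + 132 = 77871

77871


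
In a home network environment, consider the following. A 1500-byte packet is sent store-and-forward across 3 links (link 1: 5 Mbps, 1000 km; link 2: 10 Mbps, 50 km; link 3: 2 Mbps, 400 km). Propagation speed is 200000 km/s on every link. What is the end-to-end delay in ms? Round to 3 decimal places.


Packet = 1500 bytes = 12000 bits. Store-and-forward: sum (t_trans + t_prop) per link.
Link 1: t_trans = 12000/(5*10^6) s = 2.4000 ms; t_prop = 1000/200000 s = 5.0000 ms; subtotal = 7.4000 ms
Link 2: t_trans = 12000/(10*10^6) s = 1.2000 ms; t_prop = 50/200000 s = 0.2500 ms; subtotal = 1.4500 ms
Link 3: t_trans = 12000/(2*10^6) s = 6.0000 ms; t_prop = 400/200000 s = 2.0000 ms; subtotal = 8.0000 ms
End-to-end = 7.4000 + 1.4500 + 8.0000 = 16.8500 ms -> 16.850 ms (3 dp)

16.850


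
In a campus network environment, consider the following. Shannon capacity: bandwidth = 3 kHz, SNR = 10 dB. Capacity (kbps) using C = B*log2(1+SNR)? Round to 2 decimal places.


Given: B = 3 kHz, SNR = 10 dB
SNR linear = 10^(10/10) = 10
1 + SNR = 11
log2(11) = 3.4594316186
C = 3 * 1000 * 3.4594316186 = 10378.2949 bps
C = 10.378295 kbps -> 10.38 kbps (2 dp)

10.38


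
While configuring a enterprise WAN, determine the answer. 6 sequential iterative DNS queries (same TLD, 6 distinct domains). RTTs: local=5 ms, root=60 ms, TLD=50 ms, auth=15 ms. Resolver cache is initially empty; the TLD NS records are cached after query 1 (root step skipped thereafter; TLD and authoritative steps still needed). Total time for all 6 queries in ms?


Lookup 1 (cold cache): local + root + TLD + auth = 5 + 60 + 50 + 15 = 130 ms
Lookups 2..6 (TLD NS cached -> skip root; new domain -> still ask TLD and auth): local + TLD + auth = 5 + 50 + 15 = 70 ms each
Remaining 5 lookups: 5 * 70 = 350 ms
Total = 130 + 350 = 480 ms

480


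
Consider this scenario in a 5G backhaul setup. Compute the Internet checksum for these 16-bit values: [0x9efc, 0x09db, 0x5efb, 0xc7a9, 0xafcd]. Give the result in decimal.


Given words: [0x9efc, 0x09db, 0x5efb, 0xc7a9, 0xafcd]
Step 1: Sum all words
Raw sum = 40700 + 2523 + 24315 + 51113 + 45005 = 163656
Step 2: Fold carry: (32584 + 2) = 32586
One's complement = ~32586 & 0xFFFF = 32949

32949


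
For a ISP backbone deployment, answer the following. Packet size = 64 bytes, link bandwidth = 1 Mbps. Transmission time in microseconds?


Given: packet = 64 bytes, bandwidth = 1 Mbps
Packet in bits = 64 * 8 = 512 bits
Bandwidth = 1 * 10^6 = 1000000 bps
Time = 512 / 1000000 seconds
Time in us = 512 * 10^6 / 1000000 = 512

512


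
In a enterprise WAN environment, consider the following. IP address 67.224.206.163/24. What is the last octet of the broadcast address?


Given: IP = 67.224.206.163, prefix = /24
Host bits = 32 - 24 = 8
Network last octet = 163 AND mask = 0
Host part size = 2^8 - 1 = 255
Broadcast last octet = 0 OR 255 = 255

255


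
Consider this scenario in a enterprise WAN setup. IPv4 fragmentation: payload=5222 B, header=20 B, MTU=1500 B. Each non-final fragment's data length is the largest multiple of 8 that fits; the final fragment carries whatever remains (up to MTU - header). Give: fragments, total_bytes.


Max data per non-final fragment = floor((MTU - header)/8)*8 = floor((1500 - 20)/8)*8 = floor(1480/8)*8 = 1480 B
Final fragment needs no 8-byte alignment: it can carry up to MTU - header = 1480 B
Non-final fragments needed = ceil((payload - 1480) / 1480) = ceil(3742/1480) = ceil(2.5284) = 3
Number of fragments = 3 + 1 = 4
Fragment sizes (data): 3 * 1480 B + 782 B (last, 782 <= 1480 OK)
Total bytes sent = payload + n_frags * header = 5222 + 4*20 = 5222 + 80 = 5302 B

4, 5302


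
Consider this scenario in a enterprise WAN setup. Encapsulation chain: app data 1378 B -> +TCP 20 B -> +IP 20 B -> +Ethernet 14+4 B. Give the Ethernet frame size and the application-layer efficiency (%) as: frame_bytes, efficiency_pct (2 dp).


TCP segment = 1378 + 20 = 1398 B
IP packet = 1398 + 20 = 1418 B
Ethernet frame = 1418 + 14 + 4 = 1436 B
Efficiency = app / frame = 1378 / 1436 = 0.959610 = 95.9610% -> 95.96% (2 dp)

1436, 95.96


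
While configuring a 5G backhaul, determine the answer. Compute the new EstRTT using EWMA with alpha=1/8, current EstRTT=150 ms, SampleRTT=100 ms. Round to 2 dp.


Given: EstRTT = 150 ms, SampleRTT = 100 ms, alpha = 1/8
New EstRTT = (1 - alpha) * EstRTT + alpha * SampleRTT
(7/8) * 150 = 131.25
(1/8) * 100 = 12.5
New EstRTT = 131.25 + 12.5 = 143.75 ms -> 143.75 ms (2 dp)

143.75


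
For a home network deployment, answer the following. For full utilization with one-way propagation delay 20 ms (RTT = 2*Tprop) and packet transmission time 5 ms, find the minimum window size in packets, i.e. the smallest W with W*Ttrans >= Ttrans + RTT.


Given: Ttrans = 5 ms, RTT = 40 ms (= 2 * Tprop, Tprop = 20 ms)
Time until first ACK returns = Ttrans + RTT = 5 + 40 = 45 ms
Need W * Ttrans >= Ttrans + RTT  ->  W >= (Ttrans + RTT) / Ttrans
(Ttrans + RTT) / Ttrans = 45 / 5 = 9
W_min = ceil(9) = 9

9


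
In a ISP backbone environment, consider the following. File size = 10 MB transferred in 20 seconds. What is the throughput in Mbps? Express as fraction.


Given: file = 10 MB, time = 20 s
File in Mb = 10 * 8 = 80 Mb
Throughput = 80 / 20 Mbps
Throughput = 4 Mbps

4


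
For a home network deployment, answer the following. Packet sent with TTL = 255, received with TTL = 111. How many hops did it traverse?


Given: initial TTL = 255, received TTL = 111
Hops = initial TTL - received TTL
Hops = 255 - 111 = 144

144


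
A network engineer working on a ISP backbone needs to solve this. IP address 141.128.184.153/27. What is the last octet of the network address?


Given: IP = 141.128.184.153, prefix = /27
Subnet mask = 255.255.255.224
Last octet of IP: 153
Last octet of mask: 224
Network last octet = 153 AND 224 = 128

128


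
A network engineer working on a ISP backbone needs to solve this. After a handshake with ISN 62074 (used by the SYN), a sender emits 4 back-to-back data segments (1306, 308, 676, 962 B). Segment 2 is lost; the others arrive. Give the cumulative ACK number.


SYN uses sequence number 62074; first data byte = ISN + 1 = 62075.
Segment 1: SEQ = 62075, len = 1306 B, covers [62075, 63380]
Segment 2: SEQ = 63381, len = 308 B, covers [63381, 63688] [LOST]
Segment 3: SEQ = 63689, len = 676 B, covers [63689, 64364]
Segment 4: SEQ = 64365, len = 962 B, covers [64365, 65326]
In-order data received: bytes [62075, 63380] (segments 1..1).
Segment 2 missing -> gap begins at byte 63381; later segments buffered out of order.
Cumulative ACK = next expected in-order byte = 62075 + 1306 = 63381

63381


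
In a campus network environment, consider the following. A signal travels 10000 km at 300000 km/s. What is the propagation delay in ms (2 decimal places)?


Given: distance = 10000 km, speed = 300000 km/s
Delay = distance / speed = 10000 / 300000 seconds
Delay in ms = 10000 * 1000 / 300000
Delay = 33.3333 ms
Rounded to 2 dp = 33.33 ms

33.33


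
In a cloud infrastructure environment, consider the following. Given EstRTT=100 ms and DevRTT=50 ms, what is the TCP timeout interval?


Given: EstRTT = 100 ms, DevRTT = 50 ms
Timeout = EstRTT + 4 * DevRTT
4 * DevRTT = 4 * 50 = 200
Timeout = 100 + 200 = 300 ms

300


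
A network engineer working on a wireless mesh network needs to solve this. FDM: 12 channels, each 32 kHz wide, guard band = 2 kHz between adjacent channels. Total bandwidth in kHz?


Given: 12 channels, 32 kHz each, guard = 2 kHz
Channel bandwidth = 12 * 32 = 384 kHz
Guard bands = 11 gaps * 2 kHz = 22 kHz
Total = 384 + 22 = 406 kHz

406


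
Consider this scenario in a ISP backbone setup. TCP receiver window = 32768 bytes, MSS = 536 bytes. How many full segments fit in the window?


Given: RWND = 32768 bytes, MSS = 536 bytes
Full segments = floor(RWND / MSS)
Full segments = floor(32768 / 536)
Full segments = floor(61.1343) = 61

61


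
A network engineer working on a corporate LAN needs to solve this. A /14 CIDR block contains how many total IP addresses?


Given: CIDR prefix /14
Host bits = 32 - 14 = 18
Total addresses = 2^18 = 262144

262144


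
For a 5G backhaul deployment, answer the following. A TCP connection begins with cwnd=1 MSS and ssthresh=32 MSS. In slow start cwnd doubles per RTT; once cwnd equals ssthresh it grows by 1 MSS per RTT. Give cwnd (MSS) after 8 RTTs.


RTT 0: cwnd = 1 MSS (initial)
RTT 1: cwnd = 2 MSS (slow start, doubled)
RTT 2: cwnd = 4 MSS (slow start, doubled)
RTT 3: cwnd = 8 MSS (slow start, doubled)
RTT 4: cwnd = 16 MSS (slow start, doubled)
RTT 5: cwnd = 32 MSS (slow start, doubled)
RTT 6: cwnd = 33 MSS (congestion avoidance, +1)
RTT 7: cwnd = 34 MSS (congestion avoidance, +1)
RTT 8: cwnd = 35 MSS (congestion avoidance, +1)

35


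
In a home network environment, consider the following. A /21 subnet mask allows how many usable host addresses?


Given: subnet mask /21
Host bits = 32 - 21 = 11
Total addresses = 2^11 = 2048
Usable hosts = 2048 - 2 (network + broadcast) = 2046

2046


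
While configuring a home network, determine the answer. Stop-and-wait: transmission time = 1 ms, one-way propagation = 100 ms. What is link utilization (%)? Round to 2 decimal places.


Given: Ttrans = 1 ms, Tprop = 100 ms
RTT = 2 * Tprop = 2 * 100 = 200 ms
U = Ttrans / (Ttrans + RTT)
U = 1 / (1 + 200)
U = 1 / 201 = 0.004975
U% = 0.50%

0.50


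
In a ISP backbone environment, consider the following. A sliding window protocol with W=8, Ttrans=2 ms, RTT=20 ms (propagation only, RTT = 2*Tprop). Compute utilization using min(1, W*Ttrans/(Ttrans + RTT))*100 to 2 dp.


Given: W = 8, Ttrans = 2 ms, RTT = 20 ms (= 2 * Tprop, Tprop = 10 ms)
Cycle time = Ttrans + RTT = 2 + 20 = 22 ms (first packet sent until its ACK returns)
W * Ttrans = 8 * 2 = 16 ms of sending per cycle
W * Ttrans / (Ttrans + RTT) = 16 / 22 = 0.727273
U = min(1, 0.727273) = 0.727273
U% = 72.73%

72.73


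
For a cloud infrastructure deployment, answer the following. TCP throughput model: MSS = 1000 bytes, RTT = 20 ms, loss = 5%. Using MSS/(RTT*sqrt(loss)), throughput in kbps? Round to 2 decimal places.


Given: MSS = 1000 bytes, RTT = 20 ms, loss = 5%
RTT in seconds = 20 / 1000 = 0.02
Loss rate = 5% = 0.05
sqrt(loss) = sqrt(0.05) = 0.223606797750
Throughput (bytes/s) = 1000 / (0.02 * 0.223606797750) = 223606.7977
Throughput (kbps) = 223606.7977 * 8 / 1000 = 1788.854382 -> 1788.85 kbps (2 dp)

1788.85


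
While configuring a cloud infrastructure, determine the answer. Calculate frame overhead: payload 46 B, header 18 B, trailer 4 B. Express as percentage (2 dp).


Given: payload = 46 B, header = 18 B, trailer = 4 B
Overhead bytes = header + trailer = 18 + 4 = 22
Total frame = payload + overhead = 46 + 22 = 68
Overhead % = 22 / 68 * 100 = 32.3529% -> 32.35% (2 dp)

32.35


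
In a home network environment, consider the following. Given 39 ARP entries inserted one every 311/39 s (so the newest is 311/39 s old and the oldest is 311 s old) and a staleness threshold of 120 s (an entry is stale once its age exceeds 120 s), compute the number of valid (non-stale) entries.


Ages are k * 311/39 s for k = 1..39 (spacing = 7.9744 s).
Entry k is valid iff k * 311/39 <= 120 iff k <= 39 * 120 / 311 = 15.0482
n_valid = floor(15.0482) = 15
(n_stale = 39 - 15 = 24)

15


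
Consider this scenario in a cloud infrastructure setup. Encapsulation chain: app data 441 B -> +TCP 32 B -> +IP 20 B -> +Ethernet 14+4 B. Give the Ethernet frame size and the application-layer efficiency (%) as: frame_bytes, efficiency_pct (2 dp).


TCP segment = 441 + 32 = 473 B
IP packet = 473 + 20 = 493 B
Ethernet frame = 493 + 14 + 4 = 511 B
Efficiency = app / frame = 441 / 511 = 0.863014 = 86.3014% -> 86.30% (2 dp)

511, 86.30


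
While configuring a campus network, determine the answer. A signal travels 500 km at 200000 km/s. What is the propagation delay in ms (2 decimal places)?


Given: distance = 500 km, speed = 200000 km/s
Delay = distance / speed = 500 / 200000 seconds
Delay in ms = 500 * 1000 / 200000
Delay = 2.5000 ms
Rounded to 2 dp = 2.50 ms

2.50


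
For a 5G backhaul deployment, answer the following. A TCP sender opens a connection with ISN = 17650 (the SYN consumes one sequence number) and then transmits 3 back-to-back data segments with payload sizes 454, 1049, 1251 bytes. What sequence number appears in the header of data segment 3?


The SYN occupies sequence number ISN = 17650, so the first data byte is ISN + 1 = 17651.
SEQ of data segment i = (ISN + 1) + sum of payload sizes of segments 1..i-1.
Segment 1: SEQ = 17651, payload = 454 bytes
Segment 2: SEQ = 18105, payload = 1049 bytes
Segment 3: SEQ = 19154, payload = 1251 bytes
SEQ of segment 3 = 17651 + 454 + 1049 = 19154

19154


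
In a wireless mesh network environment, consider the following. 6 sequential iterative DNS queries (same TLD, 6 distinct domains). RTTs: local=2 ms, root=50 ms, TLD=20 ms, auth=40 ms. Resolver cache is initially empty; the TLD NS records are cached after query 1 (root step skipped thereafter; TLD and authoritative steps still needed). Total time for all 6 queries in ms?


Lookup 1 (cold cache): local + root + TLD + auth = 2 + 50 + 20 + 40 = 112 ms
Lookups 2..6 (TLD NS cached -> skip root; new domain -> still ask TLD and auth): local + TLD + auth = 2 + 20 + 40 = 62 ms each
Remaining 5 lookups: 5 * 62 = 310 ms
Total = 112 + 310 = 422 ms

422


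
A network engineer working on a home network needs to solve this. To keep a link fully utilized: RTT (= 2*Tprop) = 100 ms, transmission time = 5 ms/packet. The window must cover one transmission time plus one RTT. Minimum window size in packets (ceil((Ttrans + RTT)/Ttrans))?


Given: Ttrans = 5 ms, RTT = 100 ms (= 2 * Tprop, Tprop = 50 ms)
Time until first ACK returns = Ttrans + RTT = 5 + 100 = 105 ms
Need W * Ttrans >= Ttrans + RTT  ->  W >= (Ttrans + RTT) / Ttrans
(Ttrans + RTT) / Ttrans = 105 / 5 = 21
W_min = ceil(21) = 21

21


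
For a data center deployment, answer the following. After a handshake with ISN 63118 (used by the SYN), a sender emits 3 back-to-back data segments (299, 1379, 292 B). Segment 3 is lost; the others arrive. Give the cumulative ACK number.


SYN uses sequence number 63118; first data byte = ISN + 1 = 63119.
Segment 1: SEQ = 63119, len = 299 B, covers [63119, 63417]
Segment 2: SEQ = 63418, len = 1379 B, covers [63418, 64796]
Segment 3: SEQ = 64797, len = 292 B, covers [64797, 65088] [LOST]
In-order data received: bytes [63119, 64796] (segments 1..2).
Segment 3 missing -> gap begins at byte 64797.
Cumulative ACK = next expected in-order byte = 63119 + 299 + 1379 = 64797

64797


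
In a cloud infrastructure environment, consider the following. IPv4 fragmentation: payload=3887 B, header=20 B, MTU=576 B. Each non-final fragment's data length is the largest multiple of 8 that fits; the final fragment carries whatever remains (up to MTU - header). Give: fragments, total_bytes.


Max data per non-final fragment = floor((MTU - header)/8)*8 = floor((576 - 20)/8)*8 = floor(556/8)*8 = 552 B
Final fragment needs no 8-byte alignment: it can carry up to MTU - header = 556 B
Non-final fragments needed = ceil((payload - 556) / 552) = ceil(3331/552) = ceil(6.0344) = 7
Number of fragments = 7 + 1 = 8
Fragment sizes (data): 7 * 552 B + 23 B (last, 23 <= 556 OK)
Total bytes sent = payload + n_frags * header = 3887 + 8*20 = 3887 + 160 = 4047 B

8, 4047


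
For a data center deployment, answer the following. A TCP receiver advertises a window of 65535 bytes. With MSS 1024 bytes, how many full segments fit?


Given: RWND = 65535 bytes, MSS = 1024 bytes
Full segments = floor(RWND / MSS)
Full segments = floor(65535 / 1024)
Full segments = floor(63.999) = 63

63


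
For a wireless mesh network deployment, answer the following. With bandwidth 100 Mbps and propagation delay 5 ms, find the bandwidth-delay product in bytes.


Given: bandwidth = 100 Mbps, delay = 5 ms
BDP in bits = 100 * 10^6 * 5 / 1000
BDP in bits = 500000
BDP in bytes = 500000 / 8 = 62500

62500


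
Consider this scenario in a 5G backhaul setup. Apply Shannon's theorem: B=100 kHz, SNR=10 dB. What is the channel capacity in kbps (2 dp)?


Given: B = 100 kHz, SNR = 10 dB
SNR linear = 10^(10/10) = 10
1 + SNR = 11
log2(11) = 3.4594316186
C = 100 * 1000 * 3.4594316186 = 345943.1619 bps
C = 345.943162 kbps -> 345.94 kbps (2 dp)

345.94


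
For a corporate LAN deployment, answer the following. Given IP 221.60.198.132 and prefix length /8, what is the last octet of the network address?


Given: IP = 221.60.198.132, prefix = /8
Subnet mask = 255.0.0.0
Last octet of IP: 132
Last octet of mask: 0
Network last octet = 132 AND 0 = 0

0


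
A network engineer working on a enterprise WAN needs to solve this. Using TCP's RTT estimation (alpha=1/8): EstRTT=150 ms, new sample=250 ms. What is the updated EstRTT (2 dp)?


Given: EstRTT = 150 ms, SampleRTT = 250 ms, alpha = 1/8
New EstRTT = (1 - alpha) * EstRTT + alpha * SampleRTT
(7/8) * 150 = 131.25
(1/8) * 250 = 31.25
New EstRTT = 131.25 + 31.25 = 162.5 ms -> 162.50 ms (2 dp)

162.50


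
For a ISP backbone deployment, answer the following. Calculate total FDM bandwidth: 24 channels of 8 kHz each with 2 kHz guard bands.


Given: 24 channels, 8 kHz each, guard = 2 kHz
Channel bandwidth = 24 * 8 = 192 kHz
Guard bands = 23 gaps * 2 kHz = 46 kHz
Total = 192 + 46 = 238 kHz

238


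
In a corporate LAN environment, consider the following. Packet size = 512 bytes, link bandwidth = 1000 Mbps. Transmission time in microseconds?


Given: packet = 512 bytes, bandwidth = 1000 Mbps
Packet in bits = 512 * 8 = 4096 bits
Bandwidth = 1000 * 10^6 = 1000000000 bps
Time = 4096 / 1000000000 seconds
Time in us = 4096 * 10^6 / 1000000000 = 4.096

4.096


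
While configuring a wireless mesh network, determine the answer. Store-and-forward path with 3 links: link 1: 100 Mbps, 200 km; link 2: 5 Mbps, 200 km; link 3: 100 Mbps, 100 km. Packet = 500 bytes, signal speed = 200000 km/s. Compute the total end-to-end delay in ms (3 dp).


Packet = 500 bytes = 4000 bits. Store-and-forward: sum (t_trans + t_prop) per link.
Link 1: t_trans = 4000/(100*10^6) s = 0.0400 ms; t_prop = 200/200000 s = 1.0000 ms; subtotal = 1.0400 ms
Link 2: t_trans = 4000/(5*10^6) s = 0.8000 ms; t_prop = 200/200000 s = 1.0000 ms; subtotal = 1.8000 ms
Link 3: t_trans = 4000/(100*10^6) s = 0.0400 ms; t_prop = 100/200000 s = 0.5000 ms; subtotal = 0.5400 ms
End-to-end = 1.0400 + 1.8000 + 0.5400 = 3.3800 ms -> 3.380 ms (3 dp)

3.380


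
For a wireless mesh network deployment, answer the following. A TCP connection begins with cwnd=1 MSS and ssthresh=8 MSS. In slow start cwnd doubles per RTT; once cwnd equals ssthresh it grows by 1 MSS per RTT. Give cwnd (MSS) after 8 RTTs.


RTT 0: cwnd = 1 MSS (initial)
RTT 1: cwnd = 2 MSS (slow start, doubled)
RTT 2: cwnd = 4 MSS (slow start, doubled)
RTT 3: cwnd = 8 MSS (slow start, doubled)
RTT 4: cwnd = 9 MSS (congestion avoidance, +1)
RTT 5: cwnd = 10 MSS (congestion avoidance, +1)
RTT 6: cwnd = 11 MSS (congestion avoidance, +1)
RTT 7: cwnd = 12 MSS (congestion avoidance, +1)
RTT 8: cwnd = 13 MSS (congestion avoidance, +1)

13


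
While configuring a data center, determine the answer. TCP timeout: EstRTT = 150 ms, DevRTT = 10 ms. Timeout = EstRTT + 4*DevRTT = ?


Given: EstRTT = 150 ms, DevRTT = 10 ms
Timeout = EstRTT + 4 * DevRTT
4 * DevRTT = 4 * 10 = 40
Timeout = 150 + 40 = 190 ms

190


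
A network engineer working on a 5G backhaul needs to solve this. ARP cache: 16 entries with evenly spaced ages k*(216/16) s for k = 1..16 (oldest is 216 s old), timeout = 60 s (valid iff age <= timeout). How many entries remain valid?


Ages are k * 216/16 s for k = 1..16 (spacing = 13.5000 s).
Entry k is valid iff k * 216/16 <= 60 iff k <= 16 * 60 / 216 = 4.4444
n_valid = floor(4.4444) = 4
(n_stale = 16 - 4 = 12)

4


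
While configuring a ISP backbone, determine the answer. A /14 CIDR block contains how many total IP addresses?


Given: CIDR prefix /14
Host bits = 32 - 14 = 18
Total addresses = 2^18 = 262144

262144


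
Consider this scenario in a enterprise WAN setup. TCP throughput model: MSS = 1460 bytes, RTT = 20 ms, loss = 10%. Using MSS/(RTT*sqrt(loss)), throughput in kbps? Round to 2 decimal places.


Given: MSS = 1460 bytes, RTT = 20 ms, loss = 10%
RTT in seconds = 20 / 1000 = 0.02
Loss rate = 10% = 0.1
sqrt(loss) = sqrt(0.1) = 0.316227766017
Throughput (bytes/s) = 1460 / (0.02 * 0.316227766017) = 230846.2692
Throughput (kbps) = 230846.2692 * 8 / 1000 = 1846.770154 -> 1846.77 kbps (2 dp)

1846.77


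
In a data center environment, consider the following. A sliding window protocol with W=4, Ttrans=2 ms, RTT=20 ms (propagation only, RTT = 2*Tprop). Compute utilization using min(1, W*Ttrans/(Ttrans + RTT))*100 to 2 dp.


Given: W = 4, Ttrans = 2 ms, RTT = 20 ms (= 2 * Tprop, Tprop = 10 ms)
Cycle time = Ttrans + RTT = 2 + 20 = 22 ms (first packet sent until its ACK returns)
W * Ttrans = 4 * 2 = 8 ms of sending per cycle
W * Ttrans / (Ttrans + RTT) = 8 / 22 = 0.363636
U = min(1, 0.363636) = 0.363636
U% = 36.36%

36.36


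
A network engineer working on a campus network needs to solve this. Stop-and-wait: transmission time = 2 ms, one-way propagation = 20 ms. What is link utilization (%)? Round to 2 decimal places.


Given: Ttrans = 2 ms, Tprop = 20 ms
RTT = 2 * Tprop = 2 * 20 = 40 ms
U = Ttrans / (Ttrans + RTT)
U = 2 / (2 + 40)
U = 2 / 42 = 0.047619
U% = 4.76%

4.76


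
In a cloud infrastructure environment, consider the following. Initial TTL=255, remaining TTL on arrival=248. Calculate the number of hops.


Given: initial TTL = 255, received TTL = 248
Hops = initial TTL - received TTL
Hops = 255 - 248 = 7

7


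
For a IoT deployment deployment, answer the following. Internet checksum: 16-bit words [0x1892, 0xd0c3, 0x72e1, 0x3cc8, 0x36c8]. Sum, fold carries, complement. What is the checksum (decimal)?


Given words: [0x1892, 0xd0c3, 0x72e1, 0x3cc8, 0x36c8]
Step 1: Sum all words
Raw sum = 6290 + 53443 + 29409 + 15560 + 14024 = 118726
Step 2: Fold carry: (53190 + 1) = 53191
One's complement = ~53191 & 0xFFFF = 12344

12344


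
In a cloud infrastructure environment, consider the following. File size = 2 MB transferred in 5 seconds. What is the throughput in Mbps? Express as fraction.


Given: file = 2 MB, time = 5 s
File in Mb = 2 * 8 = 16 Mb
Throughput = 16 / 5 Mbps
Throughput = 16/5 Mbps

16/5


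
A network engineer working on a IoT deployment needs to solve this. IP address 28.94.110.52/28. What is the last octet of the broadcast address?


Given: IP = 28.94.110.52, prefix = /28
Host bits = 32 - 28 = 4
Network last octet = 52 AND mask = 48
Host part size = 2^4 - 1 = 15
Broadcast last octet = 48 OR 15 = 63

63


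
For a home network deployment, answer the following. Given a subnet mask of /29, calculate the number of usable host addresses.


Given: subnet mask /29
Host bits = 32 - 29 = 3
Total addresses = 2^3 = 8
Usable hosts = 8 - 2 (network + broadcast) = 6

6


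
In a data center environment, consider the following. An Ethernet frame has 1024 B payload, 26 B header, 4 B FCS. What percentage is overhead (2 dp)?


Given: payload = 1024 B, header = 26 B, trailer = 4 B
Overhead bytes = header + trailer = 26 + 4 = 30
Total frame = payload + overhead = 1024 + 30 = 1054
Overhead % = 30 / 1054 * 100 = 2.8463% -> 2.85% (2 dp)

2.85


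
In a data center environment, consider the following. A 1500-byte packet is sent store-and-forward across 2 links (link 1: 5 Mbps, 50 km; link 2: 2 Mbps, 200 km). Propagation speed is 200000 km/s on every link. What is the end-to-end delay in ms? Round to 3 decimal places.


Packet = 1500 bytes = 12000 bits. Store-and-forward: sum (t_trans + t_prop) per link.
Link 1: t_trans = 12000/(5*10^6) s = 2.4000 ms; t_prop = 50/200000 s = 0.2500 ms; subtotal = 2.6500 ms
Link 2: t_trans = 12000/(2*10^6) s = 6.0000 ms; t_prop = 200/200000 s = 1.0000 ms; subtotal = 7.0000 ms
End-to-end = 2.6500 + 7.0000 = 9.6500 ms -> 9.650 ms (3 dp)

9.650


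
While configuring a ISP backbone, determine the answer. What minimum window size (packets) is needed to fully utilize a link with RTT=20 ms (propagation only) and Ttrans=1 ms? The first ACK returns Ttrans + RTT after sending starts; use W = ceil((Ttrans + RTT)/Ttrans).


Given: Ttrans = 1 ms, RTT = 20 ms (= 2 * Tprop, Tprop = 10 ms)
Time until first ACK returns = Ttrans + RTT = 1 + 20 = 21 ms
Need W * Ttrans >= Ttrans + RTT  ->  W >= (Ttrans + RTT) / Ttrans
(Ttrans + RTT) / Ttrans = 21 / 1 = 21
W_min = ceil(21) = 21

21


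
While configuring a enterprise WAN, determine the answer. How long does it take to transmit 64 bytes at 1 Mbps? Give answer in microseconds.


Given: packet = 64 bytes, bandwidth = 1 Mbps
Packet in bits = 64 * 8 = 512 bits
Bandwidth = 1 * 10^6 = 1000000 bps
Time = 512 / 1000000 seconds
Time in us = 512 * 10^6 / 1000000 = 512

512


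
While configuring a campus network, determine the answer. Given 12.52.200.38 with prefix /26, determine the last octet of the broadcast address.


Given: IP = 12.52.200.38, prefix = /26
Host bits = 32 - 26 = 6
Network last octet = 38 AND mask = 0
Host part size = 2^6 - 1 = 63
Broadcast last octet = 0 OR 63 = 63

63


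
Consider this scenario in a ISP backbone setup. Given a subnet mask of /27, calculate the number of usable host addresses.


Given: subnet mask /27
Host bits = 32 - 27 = 5
Total addresses = 2^5 = 32
Usable hosts = 32 - 2 (network + broadcast) = 30

30


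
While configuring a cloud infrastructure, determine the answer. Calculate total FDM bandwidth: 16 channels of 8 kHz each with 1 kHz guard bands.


Given: 16 channels, 8 kHz each, guard = 1 kHz
Channel bandwidth = 16 * 8 = 128 kHz
Guard bands = 15 gaps * 1 kHz = 15 kHz
Total = 128 + 15 = 143 kHz

143


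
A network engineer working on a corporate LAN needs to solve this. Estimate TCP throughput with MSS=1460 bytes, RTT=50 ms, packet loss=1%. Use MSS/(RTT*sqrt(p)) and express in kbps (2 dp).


Given: MSS = 1460 bytes, RTT = 50 ms, loss = 1%
RTT in seconds = 50 / 1000 = 0.05
Loss rate = 1% = 0.01
sqrt(loss) = sqrt(0.01) = 0.1
Throughput (bytes/s) = 1460 / (0.05 * 0.1) = 292000.0000
Throughput (kbps) = 292000.0000 * 8 / 1000 = 2336.000000 -> 2336.00 kbps (2 dp)

2336.00


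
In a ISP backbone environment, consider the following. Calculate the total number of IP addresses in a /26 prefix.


Given: CIDR prefix /26
Host bits = 32 - 26 = 6
Total addresses = 2^6 = 64

64


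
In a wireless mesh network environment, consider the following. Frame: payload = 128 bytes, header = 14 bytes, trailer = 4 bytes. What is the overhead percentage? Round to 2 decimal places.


Given: payload = 128 B, header = 14 B, trailer = 4 B
Overhead bytes = header + trailer = 14 + 4 = 18
Total frame = payload + overhead = 128 + 18 = 146
Overhead % = 18 / 146 * 100 = 12.3288% -> 12.33% (2 dp)

12.33


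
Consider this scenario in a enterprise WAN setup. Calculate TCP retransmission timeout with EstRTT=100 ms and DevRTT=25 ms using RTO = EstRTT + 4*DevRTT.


Given: EstRTT = 100 ms, DevRTT = 25 ms
Timeout = EstRTT + 4 * DevRTT
4 * DevRTT = 4 * 25 = 100
Timeout = 100 + 100 = 200 ms

200


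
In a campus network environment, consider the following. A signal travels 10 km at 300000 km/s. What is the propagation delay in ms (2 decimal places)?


Given: distance = 10 km, speed = 300000 km/s
Delay = distance / speed = 10 / 300000 seconds
Delay in ms = 10 * 1000 / 300000
Delay = 0.0333 ms
Rounded to 2 dp = 0.03 ms

0.03


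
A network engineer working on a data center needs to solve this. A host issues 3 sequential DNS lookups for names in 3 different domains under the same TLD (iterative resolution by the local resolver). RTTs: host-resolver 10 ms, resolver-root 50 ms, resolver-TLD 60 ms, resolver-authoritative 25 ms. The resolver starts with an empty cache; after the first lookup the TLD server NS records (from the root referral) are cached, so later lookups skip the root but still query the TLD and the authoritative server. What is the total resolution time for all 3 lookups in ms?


Lookup 1 (cold cache): local + root + TLD + auth = 10 + 50 + 60 + 25 = 145 ms
Lookups 2..3 (TLD NS cached -> skip root; new domain -> still ask TLD and auth): local + TLD + auth = 10 + 60 + 25 = 95 ms each
Remaining 2 lookups: 2 * 95 = 190 ms
Total = 145 + 190 = 335 ms

335


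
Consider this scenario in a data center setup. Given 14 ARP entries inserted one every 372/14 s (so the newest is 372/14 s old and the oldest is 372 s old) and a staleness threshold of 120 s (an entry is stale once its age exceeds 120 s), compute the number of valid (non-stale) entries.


Ages are k * 372/14 s for k = 1..14 (spacing = 26.5714 s).
Entry k is valid iff k * 372/14 <= 120 iff k <= 14 * 120 / 372 = 4.5161
n_valid = floor(4.5161) = 4
(n_stale = 14 - 4 = 10)

4


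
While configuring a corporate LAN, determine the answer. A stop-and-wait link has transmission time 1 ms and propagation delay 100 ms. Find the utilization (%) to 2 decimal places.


Given: Ttrans = 1 ms, Tprop = 100 ms
RTT = 2 * Tprop = 2 * 100 = 200 ms
U = Ttrans / (Ttrans + RTT)
U = 1 / (1 + 200)
U = 1 / 201 = 0.004975
U% = 0.50%

0.50


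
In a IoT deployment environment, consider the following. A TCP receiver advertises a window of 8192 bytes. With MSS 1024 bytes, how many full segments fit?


Given: RWND = 8192 bytes, MSS = 1024 bytes
Full segments = floor(RWND / MSS)
Full segments = floor(8192 / 1024)
Full segments = floor(8.0) = 8

8


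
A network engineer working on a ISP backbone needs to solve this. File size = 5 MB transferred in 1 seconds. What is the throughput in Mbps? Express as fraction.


Given: file = 5 MB, time = 1 s
File in Mb = 5 * 8 = 40 Mb
Throughput = 40 / 1 Mbps
Throughput = 40 Mbps

40


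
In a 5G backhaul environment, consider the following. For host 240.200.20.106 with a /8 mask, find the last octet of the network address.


Given: IP = 240.200.20.106, prefix = /8
Subnet mask = 255.0.0.0
Last octet of IP: 106
Last octet of mask: 0
Network last octet = 106 AND 0 = 0

0


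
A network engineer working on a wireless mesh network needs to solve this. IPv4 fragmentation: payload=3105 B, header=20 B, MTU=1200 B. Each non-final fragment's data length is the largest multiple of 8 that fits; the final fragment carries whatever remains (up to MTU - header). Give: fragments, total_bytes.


Max data per non-final fragment = floor((MTU - header)/8)*8 = floor((1200 - 20)/8)*8 = floor(1180/8)*8 = 1176 B
Final fragment needs no 8-byte alignment: it can carry up to MTU - header = 1180 B
Non-final fragments needed = ceil((payload - 1180) / 1176) = ceil(1925/1176) = ceil(1.6369) = 2
Number of fragments = 2 + 1 = 3
Fragment sizes (data): 2 * 1176 B + 753 B (last, 753 <= 1180 OK)
Total bytes sent = payload + n_frags * header = 3105 + 3*20 = 3105 + 60 = 3165 B

3, 3165


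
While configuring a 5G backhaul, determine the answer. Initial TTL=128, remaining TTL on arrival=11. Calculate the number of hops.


Given: initial TTL = 128, received TTL = 11
Hops = initial TTL - received TTL
Hops = 128 - 11 = 117

117


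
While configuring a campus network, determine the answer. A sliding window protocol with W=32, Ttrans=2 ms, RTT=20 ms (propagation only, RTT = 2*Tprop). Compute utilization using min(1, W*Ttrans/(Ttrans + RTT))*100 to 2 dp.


Given: W = 32, Ttrans = 2 ms, RTT = 20 ms (= 2 * Tprop, Tprop = 10 ms)
Cycle time = Ttrans + RTT = 2 + 20 = 22 ms (first packet sent until its ACK returns)
W * Ttrans = 32 * 2 = 64 ms of sending per cycle
W * Ttrans / (Ttrans + RTT) = 64 / 22 = 2.909091
U = min(1, 2.909091) = 1.000000
U% = 100.00%

100.00


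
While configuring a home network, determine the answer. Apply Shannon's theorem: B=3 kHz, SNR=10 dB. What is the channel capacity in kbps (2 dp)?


Given: B = 3 kHz, SNR = 10 dB
SNR linear = 10^(10/10) = 10
1 + SNR = 11
log2(11) = 3.4594316186
C = 3 * 1000 * 3.4594316186 = 10378.2949 bps
C = 10.378295 kbps -> 10.38 kbps (2 dp)

10.38


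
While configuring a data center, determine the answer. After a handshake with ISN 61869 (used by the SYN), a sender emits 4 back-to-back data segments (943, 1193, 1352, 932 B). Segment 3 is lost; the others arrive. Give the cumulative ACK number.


SYN uses sequence number 61869; first data byte = ISN + 1 = 61870.
Segment 1: SEQ = 61870, len = 943 B, covers [61870, 62812]
Segment 2: SEQ = 62813, len = 1193 B, covers [62813, 64005]
Segment 3: SEQ = 64006, len = 1352 B, covers [64006, 65357] [LOST]
Segment 4: SEQ = 65358, len = 932 B, covers [65358, 66289]
In-order data received: bytes [61870, 64005] (segments 1..2).
Segment 3 missing -> gap begins at byte 64006; later segments buffered out of order.
Cumulative ACK = next expected in-order byte = 61870 + 943 + 1193 = 64006

64006


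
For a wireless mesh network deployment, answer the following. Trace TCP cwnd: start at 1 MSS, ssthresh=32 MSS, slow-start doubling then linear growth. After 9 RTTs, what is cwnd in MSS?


RTT 0: cwnd = 1 MSS (initial)
RTT 1: cwnd = 2 MSS (slow start, doubled)
RTT 2: cwnd = 4 MSS (slow start, doubled)
RTT 3: cwnd = 8 MSS (slow start, doubled)
RTT 4: cwnd = 16 MSS (slow start, doubled)
RTT 5: cwnd = 32 MSS (slow start, doubled)
RTT 6: cwnd = 33 MSS (congestion avoidance, +1)
RTT 7: cwnd = 34 MSS (congestion avoidance, +1)
RTT 8: cwnd = 35 MSS (congestion avoidance, +1)
RTT 9: cwnd = 36 MSS (congestion avoidance, +1)

36


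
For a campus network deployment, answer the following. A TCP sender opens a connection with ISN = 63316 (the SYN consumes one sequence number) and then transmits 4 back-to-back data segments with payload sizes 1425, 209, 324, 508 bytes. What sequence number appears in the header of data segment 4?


The SYN occupies sequence number ISN = 63316, so the first data byte is ISN + 1 = 63317.
SEQ of data segment i = (ISN + 1) + sum of payload sizes of segments 1..i-1.
Segment 1: SEQ = 63317, payload = 1425 bytes
Segment 2: SEQ = 64742, payload = 209 bytes
Segment 3: SEQ = 64951, payload = 324 bytes
Segment 4: SEQ = 65275, payload = 508 bytes
SEQ of segment 4 = 63317 + 1425 + 209 + 324 = 65275

65275


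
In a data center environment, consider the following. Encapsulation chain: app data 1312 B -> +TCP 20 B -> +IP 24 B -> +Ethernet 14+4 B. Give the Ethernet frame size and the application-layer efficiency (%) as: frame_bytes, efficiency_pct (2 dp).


TCP segment = 1312 + 20 = 1332 B
IP packet = 1332 + 24 = 1356 B
Ethernet frame = 1356 + 14 + 4 = 1374 B
Efficiency = app / frame = 1312 / 1374 = 0.954876 = 95.4876% -> 95.49% (2 dp)

1374, 95.49


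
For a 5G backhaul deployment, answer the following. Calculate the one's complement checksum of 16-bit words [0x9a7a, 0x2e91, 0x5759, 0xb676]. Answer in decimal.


Given words: [0x9a7a, 0x2e91, 0x5759, 0xb676]
Step 1: Sum all words
Raw sum = 39546 + 11921 + 22361 + 46710 = 120538
Step 2: Fold carry: (55002 + 1) = 55003
One's complement = ~55003 & 0xFFFF = 10532

10532


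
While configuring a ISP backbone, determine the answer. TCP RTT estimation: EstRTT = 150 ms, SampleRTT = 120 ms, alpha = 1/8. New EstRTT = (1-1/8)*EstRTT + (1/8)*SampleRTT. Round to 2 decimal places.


Given: EstRTT = 150 ms, SampleRTT = 120 ms, alpha = 1/8
New EstRTT = (1 - alpha) * EstRTT + alpha * SampleRTT
(7/8) * 150 = 131.25
(1/8) * 120 = 15
New EstRTT = 131.25 + 15 = 146.25 ms -> 146.25 ms (2 dp)

146.25


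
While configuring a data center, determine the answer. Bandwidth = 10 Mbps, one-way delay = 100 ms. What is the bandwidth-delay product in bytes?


Given: bandwidth = 10 Mbps, delay = 100 ms
BDP in bits = 10 * 10^6 * 100 / 1000
BDP in bits = 1000000
BDP in bytes = 1000000 / 8 = 125000

125000


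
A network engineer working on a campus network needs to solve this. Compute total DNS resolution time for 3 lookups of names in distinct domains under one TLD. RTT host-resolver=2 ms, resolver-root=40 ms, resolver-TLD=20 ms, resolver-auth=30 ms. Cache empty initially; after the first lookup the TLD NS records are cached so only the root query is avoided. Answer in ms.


Lookup 1 (cold cache): local + root + TLD + auth = 2 + 40 + 20 + 30 = 92 ms
Lookups 2..3 (TLD NS cached -> skip root; new domain -> still ask TLD and auth): local + TLD + auth = 2 + 20 + 30 = 52 ms each
Remaining 2 lookups: 2 * 52 = 104 ms
Total = 92 + 104 = 196 ms

196


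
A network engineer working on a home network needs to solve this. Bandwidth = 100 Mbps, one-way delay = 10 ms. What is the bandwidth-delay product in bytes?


Given: bandwidth = 100 Mbps, delay = 10 ms
BDP in bits = 100 * 10^6 * 10 / 1000
BDP in bits = 1000000
BDP in bytes = 1000000 / 8 = 125000

125000


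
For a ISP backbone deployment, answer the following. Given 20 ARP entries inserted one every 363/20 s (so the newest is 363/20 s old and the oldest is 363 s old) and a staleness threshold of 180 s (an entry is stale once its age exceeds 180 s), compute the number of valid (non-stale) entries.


Ages are k * 363/20 s for k = 1..20 (spacing = 18.1500 s).
Entry k is valid iff k * 363/20 <= 180 iff k <= 20 * 180 / 363 = 9.9174
n_valid = floor(9.9174) = 9
(n_stale = 20 - 9 = 11)

9


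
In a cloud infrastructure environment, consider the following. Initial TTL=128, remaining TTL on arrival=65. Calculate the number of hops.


Given: initial TTL = 128, received TTL = 65
Hops = initial TTL - received TTL
Hops = 128 - 65 = 63

63


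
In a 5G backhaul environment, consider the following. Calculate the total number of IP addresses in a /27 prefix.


Given: CIDR prefix /27
Host bits = 32 - 27 = 5
Total addresses = 2^5 = 32

32


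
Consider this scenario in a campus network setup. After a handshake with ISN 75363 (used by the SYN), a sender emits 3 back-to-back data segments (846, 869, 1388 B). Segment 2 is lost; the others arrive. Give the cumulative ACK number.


SYN uses sequence number 75363; first data byte = ISN + 1 = 75364.
Segment 1: SEQ = 75364, len = 846 B, covers [75364, 76209]
Segment 2: SEQ = 76210, len = 869 B, covers [76210, 77078] [LOST]
Segment 3: SEQ = 77079, len = 1388 B, covers [77079, 78466]
In-order data received: bytes [75364, 76209] (segments 1..1).
Segment 2 missing -> gap begins at byte 76210; later segments buffered out of order.
Cumulative ACK = next expected in-order byte = 75364 + 846 = 76210

76210
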